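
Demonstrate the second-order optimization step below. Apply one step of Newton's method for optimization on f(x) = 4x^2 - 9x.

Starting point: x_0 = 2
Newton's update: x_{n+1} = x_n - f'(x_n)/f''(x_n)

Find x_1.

f(x) = 4x^2 - 9x
f'(x) = 8x + (-9), f''(x) = 8
Newton step: x_1 = x_0 - f'(x_0)/f''(x_0)
f'(2) = 7
x_1 = 2 - 7/8 = 9/8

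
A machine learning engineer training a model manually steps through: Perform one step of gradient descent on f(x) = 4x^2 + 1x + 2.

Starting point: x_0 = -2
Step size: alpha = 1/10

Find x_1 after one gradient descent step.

f(x) = 4x^2 + 1x + 2
f'(x) = 8x + 1
f'(-2) = 8*-2 + (1) = -15
x_1 = x_0 - alpha * f'(x_0) = -2 - 1/10 * -15 = -1/2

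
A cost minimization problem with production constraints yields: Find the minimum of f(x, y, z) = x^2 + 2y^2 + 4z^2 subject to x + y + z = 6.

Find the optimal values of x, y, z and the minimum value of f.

Using Lagrange multipliers on f = x^2 + 2y^2 + 4z^2 with constraint x + y + z = 6:
Conditions: 2*1*x = lambda, 2*2*y = lambda, 2*4*z = lambda
So x = lambda/2, y = lambda/4, z = lambda/8
Substituting into constraint: lambda * (7/8) = 6
lambda = 48/7
x = 24/7, y = 12/7, z = 6/7
Minimum value = 144/7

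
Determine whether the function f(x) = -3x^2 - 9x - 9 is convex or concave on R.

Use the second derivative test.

f(x) = -3x^2 - 9x - 9
f'(x) = -6x - 9
f''(x) = -6
Since f''(x) = -6 < 0 for all x, f is concave on R.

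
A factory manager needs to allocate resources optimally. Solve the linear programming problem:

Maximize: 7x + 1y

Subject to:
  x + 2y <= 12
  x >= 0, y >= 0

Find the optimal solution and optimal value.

The feasible region has vertices at [(0, 0), (12, 0), (0, 6)].
Checking objective 7x + 1y at each vertex:
  (0, 0): 7*0 + 1*0 = 0
  (12, 0): 7*12 + 1*0 = 84
  (0, 6): 7*0 + 1*6 = 6
Maximum is 84 at (12, 0).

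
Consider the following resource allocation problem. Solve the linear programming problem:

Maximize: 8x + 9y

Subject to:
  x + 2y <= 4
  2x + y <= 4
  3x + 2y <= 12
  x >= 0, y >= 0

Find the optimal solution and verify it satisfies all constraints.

Feasible vertices: (0, 0), (0, 2), (4/3, 4/3), (2, 0)
Objective 8x + 9y at each vertex:
  (0, 0): 0
  (0, 2): 18
  (4/3, 4/3): 68/3
  (2, 0): 16
Maximum is 68/3 at (4/3, 4/3).
Verify constraints at (x, y) = (4/3, 4/3):
  1*(4/3) + 2*(4/3) = 4 <= 4 (active)
  2*(4/3) + 1*(4/3) = 4 <= 4 (active)
  3*(4/3) + 2*(4/3) = 20/3 <= 12
  x = 4/3 >= 0, y = 4/3 >= 0. All constraints satisfied.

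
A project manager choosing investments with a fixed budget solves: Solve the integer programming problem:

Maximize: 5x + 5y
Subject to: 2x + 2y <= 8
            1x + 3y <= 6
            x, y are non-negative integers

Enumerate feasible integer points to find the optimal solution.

Constraint 1: 2x + 2y <= 8
Constraint 2: 1x + 3y <= 6
Feasible x range (need y >= 0): 0 <= x <= min(8/2, 6/1) => x in {0, ..., 4}.
Enumerate feasible integer points row by row (the coefficient of y is 5 > 0, so for each x the largest feasible y gives the best value):
  x = 0: y <= min((8 - 2*0)/2, (6 - 1*0)/3) => y in {0, ..., 2}; best 5*0 + 5*2 = 10
  x = 1: y <= min((8 - 2*1)/2, (6 - 1*1)/3) => y in {0, ..., 1}; best 5*1 + 5*1 = 10
  x = 2: y <= min((8 - 2*2)/2, (6 - 1*2)/3) => y in {0, ..., 1}; best 5*2 + 5*1 = 15
  x = 3: y <= min((8 - 2*3)/2, (6 - 1*3)/3) => y in {0, ..., 1}; best 5*3 + 5*1 = 20
  x = 4: y <= min((8 - 2*4)/2, (6 - 1*4)/3) => y in {0}; best 5*4 + 5*0 = 20
The maximum 5x + 5y = 20 is achieved at x = 3, y = 1.
(The same value 20 is also attained at (4, 0).)
Check: 2*3 + 2*1 = 8 <= 8 and 1*3 + 3*1 = 6 <= 6.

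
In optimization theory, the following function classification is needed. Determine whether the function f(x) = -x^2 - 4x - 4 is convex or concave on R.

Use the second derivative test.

f(x) = -x^2 - 4x - 4
f'(x) = -2x - 4
f''(x) = -2
Since f''(x) = -2 < 0 for all x, f is concave on R.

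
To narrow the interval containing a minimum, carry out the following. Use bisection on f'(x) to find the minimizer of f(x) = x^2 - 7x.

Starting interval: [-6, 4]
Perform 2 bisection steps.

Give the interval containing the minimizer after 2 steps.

Finding critical point of f(x) = x^2 - 7x using bisection on f'(x) = 2x + -7.
f'(x) = 0 when x = 7/2.
Starting interval: [-6, 4]
Step 1: mid = -1, f'(mid) = -9, new interval = [-1, 4]
Step 2: mid = 3/2, f'(mid) = -4, new interval = [3/2, 4]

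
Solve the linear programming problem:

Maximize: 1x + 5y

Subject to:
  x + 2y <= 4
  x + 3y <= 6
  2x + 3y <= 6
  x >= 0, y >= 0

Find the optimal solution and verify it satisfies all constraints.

Feasible vertices: (0, 0), (0, 2), (3, 0)
Objective 1x + 5y at each vertex:
  (0, 0): 0
  (0, 2): 10
  (3, 0): 3
Maximum is 10 at (0, 2).
Verify constraints at (x, y) = (0, 2):
  1*0 + 2*2 = 4 <= 4 (active)
  1*0 + 3*2 = 6 <= 6 (active)
  2*0 + 3*2 = 6 <= 6 (active)
  x = 0 >= 0, y = 2 >= 0. All constraints satisfied.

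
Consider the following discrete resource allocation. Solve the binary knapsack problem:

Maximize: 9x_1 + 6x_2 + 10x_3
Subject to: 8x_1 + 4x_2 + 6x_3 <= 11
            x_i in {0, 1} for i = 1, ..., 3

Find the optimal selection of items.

Items: item 1 (v=9, w=8), item 2 (v=6, w=4), item 3 (v=10, w=6)
Capacity: 11
Checking all 8 subsets (w = total weight, v = total value):
  {}: w = 0, v = 0
  {1}: w = 8, v = 9
  {2}: w = 4, v = 6
  {3}: w = 6, v = 10
  {1, 2}: w = 12 > 11, infeasible
  {1, 3}: w = 14 > 11, infeasible
  {2, 3}: w = 10, v = 16
  {1, 2, 3}: w = 18 > 11, infeasible
Best feasible subset: items [2, 3]
Total weight: 10 <= 11, total value: 16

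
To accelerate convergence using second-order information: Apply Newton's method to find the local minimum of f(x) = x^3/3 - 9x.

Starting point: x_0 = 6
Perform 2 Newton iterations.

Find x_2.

f(x) = x^3/3 - 9x
f'(x) = x^2 - 9, f''(x) = 2x
Newton update: x_{n+1} = x_n - (x_n^2 - 9)/(2*x_n)
Step 1: x_0 = 6, f'=27, f''=12, x_1 = 15/4
Step 2: x_1 = 15/4, f'=81/16, f''=15/2, x_2 = 123/40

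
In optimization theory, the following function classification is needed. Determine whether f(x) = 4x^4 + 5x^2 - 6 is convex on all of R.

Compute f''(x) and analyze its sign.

f(x) = 4x^4 + 5x^2 - 6
f'(x) = 16x^3 + 10x
f''(x) = 48x^2 + 10
f''(x) = 48x^2 + 10 >= 10 > 0 for all x
Therefore, f is convex on R.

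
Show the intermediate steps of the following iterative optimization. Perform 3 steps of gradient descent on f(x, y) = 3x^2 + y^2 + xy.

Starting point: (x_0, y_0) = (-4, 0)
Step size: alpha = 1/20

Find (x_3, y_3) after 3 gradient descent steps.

f(x,y) = 3x^2 + y^2 + xy
grad_x = 6x + 1y, grad_y = 2y + 1x
Step 1: grad = (-24, -4), (-14/5, 1/5)
Step 2: grad = (-83/5, -12/5), (-197/100, 8/25)
Step 3: grad = (-23/2, -133/100), (-279/200, 773/2000)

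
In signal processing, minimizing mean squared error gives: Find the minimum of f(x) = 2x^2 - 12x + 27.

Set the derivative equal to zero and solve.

f(x) = 2x^2 - 12x + 27
f'(x) = 4x + (-12) = 0
x = 12/4 = 3
f(3) = 9
Since f''(x) = 4 > 0, this is a minimum.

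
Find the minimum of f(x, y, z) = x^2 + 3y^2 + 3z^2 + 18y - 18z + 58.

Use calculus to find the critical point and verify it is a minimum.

f(x,y,z) = x^2 + 3y^2 + 3z^2 + 18y - 18z + 58
df/dx = 2x + (0) = 0 => x = 0
df/dy = 6y + (18) = 0 => y = -3
df/dz = 6z + (-18) = 0 => z = 3
f(0,-3,3) = 1*(0)^2 + 3*(-3)^2 + 3*(3)^2 + 18*(-3) + -18*(3) + 58 = 4
Hessian is diagonal with entries 2, 6, 6 > 0, confirmed minimum.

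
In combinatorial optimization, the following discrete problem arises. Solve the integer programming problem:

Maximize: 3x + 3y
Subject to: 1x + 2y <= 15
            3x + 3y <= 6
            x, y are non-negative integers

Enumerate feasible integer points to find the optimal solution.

Constraint 1: 1x + 2y <= 15
Constraint 2: 3x + 3y <= 6
Feasible x range (need y >= 0): 0 <= x <= min(15/1, 6/3) => x in {0, ..., 2}.
Enumerate feasible integer points row by row (the coefficient of y is 3 > 0, so for each x the largest feasible y gives the best value):
  x = 0: y <= min((15 - 1*0)/2, (6 - 3*0)/3) => y in {0, ..., 2}; best 3*0 + 3*2 = 6
  x = 1: y <= min((15 - 1*1)/2, (6 - 3*1)/3) => y in {0, ..., 1}; best 3*1 + 3*1 = 6
  x = 2: y <= min((15 - 1*2)/2, (6 - 3*2)/3) => y in {0}; best 3*2 + 3*0 = 6
The maximum 3x + 3y = 6 is achieved at x = 0, y = 2.
(The same value 6 is also attained at (1, 1), (2, 0).)
Check: 1*0 + 2*2 = 4 <= 15 and 3*0 + 3*2 = 6 <= 6.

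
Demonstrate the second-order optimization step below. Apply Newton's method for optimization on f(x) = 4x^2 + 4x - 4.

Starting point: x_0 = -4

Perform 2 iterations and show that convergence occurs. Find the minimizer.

f(x) = 4x^2 + 4x - 4, f'(x) = 8x + (4), f''(x) = 8
Step 1: f'(-4) = -28, x_1 = -4 - -28/8 = -1/2
Step 2: f'(-1/2) = 0, x_2 = -1/2 (converged)
Newton's method converges in 1 step for quadratics.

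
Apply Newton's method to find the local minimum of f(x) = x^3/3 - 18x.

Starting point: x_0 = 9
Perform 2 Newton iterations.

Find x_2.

f(x) = x^3/3 - 18x
f'(x) = x^2 - 18, f''(x) = 2x
Newton update: x_{n+1} = x_n - (x_n^2 - 18)/(2*x_n)
Step 1: x_0 = 9, f'=63, f''=18, x_1 = 11/2
Step 2: x_1 = 11/2, f'=49/4, f''=11, x_2 = 193/44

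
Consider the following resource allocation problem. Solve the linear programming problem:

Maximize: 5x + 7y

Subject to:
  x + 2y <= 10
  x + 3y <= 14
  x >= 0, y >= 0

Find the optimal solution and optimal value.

Feasible vertices: (0, 0), (0, 14/3), (2, 4), (10, 0)
Objective 5x + 7y at each:
  (0, 0): 0
  (0, 14/3): 98/3
  (2, 4): 38
  (10, 0): 50
Maximum is 50 at (10, 0).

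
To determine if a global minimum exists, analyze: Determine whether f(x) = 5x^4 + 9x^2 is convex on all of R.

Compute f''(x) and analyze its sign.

f(x) = 5x^4 + 9x^2
f'(x) = 20x^3 + 18x
f''(x) = 60x^2 + 18
f''(x) = 60x^2 + 18 >= 18 > 0 for all x
Therefore, f is convex on R.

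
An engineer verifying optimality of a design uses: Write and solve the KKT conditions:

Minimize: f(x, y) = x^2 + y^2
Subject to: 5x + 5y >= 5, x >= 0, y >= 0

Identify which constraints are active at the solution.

KKT conditions for min x^2 + y^2 s.t. 5x + 5y >= 5, x >= 0, y >= 0:
Stationarity: 2x = mu*5 + mu_x, 2y = mu*5 + mu_y, with mu, mu_x, mu_y >= 0
Complementary slackness: mu*(5x + 5y - 5) = 0, mu_x*x = 0, mu_y*y = 0
(0, 0) is infeasible (5*0 + 5*0 < 5), so if mu = 0 stationarity would force x = mu_x/2 >= 0, y = mu_y/2 >= 0 with mu_x*x = mu_y*y = 0, i.e. x = y = 0: contradiction. Hence mu > 0 and 5x + 5y = 5 is active.
Try x > 0, y > 0 (so mu_x = mu_y = 0): x = 5*mu/2, y = 5*mu/2
Substitute: 5*(5*mu/2) + 5*(5*mu/2) = 5
  mu*50/2 = 5 => mu = 1/5
x* = 1/2 > 0, y* = 1/2 > 0, consistent with mu_x = mu_y = 0.
f is convex and the constraints are linear, so this KKT point is the global minimum.
f* = 1/2
Active constraints: 5x + 5y >= 5 (holds with equality, mu = 1/5 > 0); x >= 0 and y >= 0 are inactive (mu_x = mu_y = 0).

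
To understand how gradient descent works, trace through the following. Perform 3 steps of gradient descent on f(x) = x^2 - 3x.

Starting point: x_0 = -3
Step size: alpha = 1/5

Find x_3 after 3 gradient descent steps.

f(x) = x^2 - 3x, f'(x) = 2x + (-3)
Step 1: f'(-3) = -9, x_1 = -3 - 1/5 * -9 = -6/5
Step 2: f'(-6/5) = -27/5, x_2 = -6/5 - 1/5 * -27/5 = -3/25
Step 3: f'(-3/25) = -81/25, x_3 = -3/25 - 1/5 * -81/25 = 66/125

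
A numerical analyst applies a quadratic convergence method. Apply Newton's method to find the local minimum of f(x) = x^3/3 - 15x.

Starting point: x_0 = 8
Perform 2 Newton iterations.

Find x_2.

f(x) = x^3/3 - 15x
f'(x) = x^2 - 15, f''(x) = 2x
Newton update: x_{n+1} = x_n - (x_n^2 - 15)/(2*x_n)
Step 1: x_0 = 8, f'=49, f''=16, x_1 = 79/16
Step 2: x_1 = 79/16, f'=2401/256, f''=79/8, x_2 = 10081/2528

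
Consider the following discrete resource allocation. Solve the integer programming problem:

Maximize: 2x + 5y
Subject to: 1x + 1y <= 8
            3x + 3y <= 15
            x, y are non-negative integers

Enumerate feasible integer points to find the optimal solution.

Constraint 1: 1x + 1y <= 8
Constraint 2: 3x + 3y <= 15
Feasible x range (need y >= 0): 0 <= x <= min(8/1, 15/3) => x in {0, ..., 5}.
Enumerate feasible integer points row by row (the coefficient of y is 5 > 0, so for each x the largest feasible y gives the best value):
  x = 0: y <= min((8 - 1*0)/1, (15 - 3*0)/3) => y in {0, ..., 5}; best 2*0 + 5*5 = 25
  x = 1: y <= min((8 - 1*1)/1, (15 - 3*1)/3) => y in {0, ..., 4}; best 2*1 + 5*4 = 22
  x = 2: y <= min((8 - 1*2)/1, (15 - 3*2)/3) => y in {0, ..., 3}; best 2*2 + 5*3 = 19
  x = 3: y <= min((8 - 1*3)/1, (15 - 3*3)/3) => y in {0, ..., 2}; best 2*3 + 5*2 = 16
  x = 4: y <= min((8 - 1*4)/1, (15 - 3*4)/3) => y in {0, ..., 1}; best 2*4 + 5*1 = 13
  x = 5: y <= min((8 - 1*5)/1, (15 - 3*5)/3) => y in {0}; best 2*5 + 5*0 = 10
The maximum 2x + 5y = 25 is achieved at x = 0, y = 5.
Check: 1*0 + 1*5 = 5 <= 8 and 3*0 + 3*5 = 15 <= 15.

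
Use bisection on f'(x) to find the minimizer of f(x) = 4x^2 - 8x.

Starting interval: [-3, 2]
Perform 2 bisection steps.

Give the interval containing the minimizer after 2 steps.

Finding critical point of f(x) = 4x^2 - 8x using bisection on f'(x) = 8x + -8.
f'(x) = 0 when x = 1.
Starting interval: [-3, 2]
Step 1: mid = -1/2, f'(mid) = -12, new interval = [-1/2, 2]
Step 2: mid = 3/4, f'(mid) = -2, new interval = [3/4, 2]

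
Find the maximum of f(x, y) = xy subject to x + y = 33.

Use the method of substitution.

Substitute y = 33 - x into f(x,y) = xy:
g(x) = x(33 - x) = 33x - x^2
g'(x) = 33 - 2x = 0  =>  x = 33/2
y = 33 - 33/2 = 33/2
Maximum value = (33/2) * (33/2) = 1089/4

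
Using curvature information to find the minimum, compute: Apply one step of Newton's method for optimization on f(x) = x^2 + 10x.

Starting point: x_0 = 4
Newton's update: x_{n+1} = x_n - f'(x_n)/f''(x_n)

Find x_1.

f(x) = x^2 + 10x
f'(x) = 2x + (10), f''(x) = 2
Newton step: x_1 = x_0 - f'(x_0)/f''(x_0)
f'(4) = 18
x_1 = 4 - 18/2 = -5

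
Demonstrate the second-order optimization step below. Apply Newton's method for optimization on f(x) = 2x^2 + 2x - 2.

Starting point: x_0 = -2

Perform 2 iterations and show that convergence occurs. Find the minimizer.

f(x) = 2x^2 + 2x - 2, f'(x) = 4x + (2), f''(x) = 4
Step 1: f'(-2) = -6, x_1 = -2 - -6/4 = -1/2
Step 2: f'(-1/2) = 0, x_2 = -1/2 (converged)
Newton's method converges in 1 step for quadratics.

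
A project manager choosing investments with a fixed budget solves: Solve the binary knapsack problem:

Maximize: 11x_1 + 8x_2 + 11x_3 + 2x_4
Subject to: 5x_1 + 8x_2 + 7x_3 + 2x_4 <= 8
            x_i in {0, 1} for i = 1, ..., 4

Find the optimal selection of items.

Items: item 1 (v=11, w=5), item 2 (v=8, w=8), item 3 (v=11, w=7), item 4 (v=2, w=2)
Capacity: 8
Checking all 16 subsets (w = total weight, v = total value):
  {}: w = 0, v = 0
  {1}: w = 5, v = 11
  {2}: w = 8, v = 8
  {3}: w = 7, v = 11
  {4}: w = 2, v = 2
  {1, 2}: w = 13 > 8, infeasible
  {1, 3}: w = 12 > 8, infeasible
  {1, 4}: w = 7, v = 13
  {2, 3}: w = 15 > 8, infeasible
  {2, 4}: w = 10 > 8, infeasible
  {3, 4}: w = 9 > 8, infeasible
  {1, 2, 3}: w = 20 > 8, infeasible
  {1, 2, 4}: w = 15 > 8, infeasible
  {1, 3, 4}: w = 14 > 8, infeasible
  {2, 3, 4}: w = 17 > 8, infeasible
  {1, 2, 3, 4}: w = 22 > 8, infeasible
Best feasible subset: items [1, 4]
Total weight: 7 <= 8, total value: 13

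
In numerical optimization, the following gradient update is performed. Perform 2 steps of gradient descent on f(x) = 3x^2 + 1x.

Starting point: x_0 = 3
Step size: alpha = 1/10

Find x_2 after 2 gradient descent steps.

f(x) = 3x^2 + 1x, f'(x) = 6x + (1)
Step 1: f'(3) = 19, x_1 = 3 - 1/10 * 19 = 11/10
Step 2: f'(11/10) = 38/5, x_2 = 11/10 - 1/10 * 38/5 = 17/50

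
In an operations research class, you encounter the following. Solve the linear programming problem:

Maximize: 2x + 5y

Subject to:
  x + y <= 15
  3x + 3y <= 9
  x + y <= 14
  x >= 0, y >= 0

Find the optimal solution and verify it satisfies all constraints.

Feasible vertices: (0, 0), (0, 3), (3, 0)
Objective 2x + 5y at each vertex:
  (0, 0): 0
  (0, 3): 15
  (3, 0): 6
Maximum is 15 at (0, 3).
Verify constraints at (x, y) = (0, 3):
  1*0 + 1*3 = 3 <= 15
  3*0 + 3*3 = 9 <= 9 (active)
  1*0 + 1*3 = 3 <= 14
  x = 0 >= 0, y = 3 >= 0. All constraints satisfied.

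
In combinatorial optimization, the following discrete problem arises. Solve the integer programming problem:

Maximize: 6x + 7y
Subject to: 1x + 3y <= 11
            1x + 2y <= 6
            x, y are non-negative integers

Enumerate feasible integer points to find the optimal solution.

Constraint 1: 1x + 3y <= 11
Constraint 2: 1x + 2y <= 6
Feasible x range (need y >= 0): 0 <= x <= min(11/1, 6/1) => x in {0, ..., 6}.
Enumerate feasible integer points row by row (the coefficient of y is 7 > 0, so for each x the largest feasible y gives the best value):
  x = 0: y <= min((11 - 1*0)/3, (6 - 1*0)/2) => y in {0, ..., 3}; best 6*0 + 7*3 = 21
  x = 1: y <= min((11 - 1*1)/3, (6 - 1*1)/2) => y in {0, ..., 2}; best 6*1 + 7*2 = 20
  x = 2: y <= min((11 - 1*2)/3, (6 - 1*2)/2) => y in {0, ..., 2}; best 6*2 + 7*2 = 26
  x = 3: y <= min((11 - 1*3)/3, (6 - 1*3)/2) => y in {0, ..., 1}; best 6*3 + 7*1 = 25
  x = 4: y <= min((11 - 1*4)/3, (6 - 1*4)/2) => y in {0, ..., 1}; best 6*4 + 7*1 = 31
  x = 5: y <= min((11 - 1*5)/3, (6 - 1*5)/2) => y in {0}; best 6*5 + 7*0 = 30
  x = 6: y <= min((11 - 1*6)/3, (6 - 1*6)/2) => y in {0}; best 6*6 + 7*0 = 36
The maximum 6x + 7y = 36 is achieved at x = 6, y = 0.
Check: 1*6 + 3*0 = 6 <= 11 and 1*6 + 2*0 = 6 <= 6.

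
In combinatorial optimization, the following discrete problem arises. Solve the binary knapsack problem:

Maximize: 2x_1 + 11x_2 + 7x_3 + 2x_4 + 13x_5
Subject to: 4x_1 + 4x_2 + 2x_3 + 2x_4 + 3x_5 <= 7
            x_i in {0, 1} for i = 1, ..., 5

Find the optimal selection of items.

Items: item 1 (v=2, w=4), item 2 (v=11, w=4), item 3 (v=7, w=2), item 4 (v=2, w=2), item 5 (v=13, w=3)
Capacity: 7
Checking all 32 subsets (w = total weight, v = total value):
  {}: w = 0, v = 0
  {1}: w = 4, v = 2
  {2}: w = 4, v = 11
  {3}: w = 2, v = 7
  {4}: w = 2, v = 2
  {5}: w = 3, v = 13
  {1, 2}: w = 8 > 7, infeasible
  {1, 3}: w = 6, v = 9
  {1, 4}: w = 6, v = 4
  {1, 5}: w = 7, v = 15
  {2, 3}: w = 6, v = 18
  {2, 4}: w = 6, v = 13
  {2, 5}: w = 7, v = 24
  {3, 4}: w = 4, v = 9
  {3, 5}: w = 5, v = 20
  {4, 5}: w = 5, v = 15
  {1, 2, 3}: w = 10 > 7, infeasible
  {1, 2, 4}: w = 10 > 7, infeasible
  {1, 2, 5}: w = 11 > 7, infeasible
  {1, 3, 4}: w = 8 > 7, infeasible
  {1, 3, 5}: w = 9 > 7, infeasible
  {1, 4, 5}: w = 9 > 7, infeasible
  {2, 3, 4}: w = 8 > 7, infeasible
  {2, 3, 5}: w = 9 > 7, infeasible
  {2, 4, 5}: w = 9 > 7, infeasible
  {3, 4, 5}: w = 7, v = 22
  {1, 2, 3, 4}: w = 12 > 7, infeasible
  {1, 2, 3, 5}: w = 13 > 7, infeasible
  {1, 2, 4, 5}: w = 13 > 7, infeasible
  {1, 3, 4, 5}: w = 11 > 7, infeasible
  {2, 3, 4, 5}: w = 11 > 7, infeasible
  {1, 2, 3, 4, 5}: w = 15 > 7, infeasible
Best feasible subset: items [2, 5]
Total weight: 7 <= 7, total value: 24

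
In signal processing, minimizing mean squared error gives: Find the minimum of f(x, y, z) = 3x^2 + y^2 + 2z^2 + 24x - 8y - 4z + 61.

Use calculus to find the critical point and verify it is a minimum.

f(x,y,z) = 3x^2 + y^2 + 2z^2 + 24x - 8y - 4z + 61
df/dx = 6x + (24) = 0 => x = -4
df/dy = 2y + (-8) = 0 => y = 4
df/dz = 4z + (-4) = 0 => z = 1
f(-4,4,1) = 3*(-4)^2 + 1*(4)^2 + 2*(1)^2 + 24*(-4) + -8*(4) + -4*(1) + 61 = -5
Hessian is diagonal with entries 6, 2, 4 > 0, confirmed minimum.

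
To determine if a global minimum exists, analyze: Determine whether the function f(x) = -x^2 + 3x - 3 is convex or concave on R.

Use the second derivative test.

f(x) = -x^2 + 3x - 3
f'(x) = -2x + 3
f''(x) = -2
Since f''(x) = -2 < 0 for all x, f is concave on R.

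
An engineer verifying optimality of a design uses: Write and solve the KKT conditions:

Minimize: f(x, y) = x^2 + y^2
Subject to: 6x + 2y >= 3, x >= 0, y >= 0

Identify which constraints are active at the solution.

KKT conditions for min x^2 + y^2 s.t. 6x + 2y >= 3, x >= 0, y >= 0:
Stationarity: 2x = mu*6 + mu_x, 2y = mu*2 + mu_y, with mu, mu_x, mu_y >= 0
Complementary slackness: mu*(6x + 2y - 3) = 0, mu_x*x = 0, mu_y*y = 0
(0, 0) is infeasible (6*0 + 2*0 < 3), so if mu = 0 stationarity would force x = mu_x/2 >= 0, y = mu_y/2 >= 0 with mu_x*x = mu_y*y = 0, i.e. x = y = 0: contradiction. Hence mu > 0 and 6x + 2y = 3 is active.
Try x > 0, y > 0 (so mu_x = mu_y = 0): x = 6*mu/2, y = 2*mu/2
Substitute: 6*(6*mu/2) + 2*(2*mu/2) = 3
  mu*40/2 = 3 => mu = 3/20
x* = 9/20 > 0, y* = 3/20 > 0, consistent with mu_x = mu_y = 0.
f is convex and the constraints are linear, so this KKT point is the global minimum.
f* = 9/40
Active constraints: 6x + 2y >= 3 (holds with equality, mu = 3/20 > 0); x >= 0 and y >= 0 are inactive (mu_x = mu_y = 0).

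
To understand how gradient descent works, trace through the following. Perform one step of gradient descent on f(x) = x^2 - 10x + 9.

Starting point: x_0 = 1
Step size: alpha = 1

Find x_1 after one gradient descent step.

f(x) = x^2 - 10x + 9
f'(x) = 2x - 10
f'(1) = 2*1 + (-10) = -8
x_1 = x_0 - alpha * f'(x_0) = 1 - 1 * -8 = 9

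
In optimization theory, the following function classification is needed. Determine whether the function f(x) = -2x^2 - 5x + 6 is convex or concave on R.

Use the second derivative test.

f(x) = -2x^2 - 5x + 6
f'(x) = -4x - 5
f''(x) = -4
Since f''(x) = -4 < 0 for all x, f is concave on R.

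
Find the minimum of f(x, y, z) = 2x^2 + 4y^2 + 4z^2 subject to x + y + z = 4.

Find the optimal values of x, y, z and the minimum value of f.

Using Lagrange multipliers on f = 2x^2 + 4y^2 + 4z^2 with constraint x + y + z = 4:
Conditions: 2*2*x = lambda, 2*4*y = lambda, 2*4*z = lambda
So x = lambda/4, y = lambda/8, z = lambda/8
Substituting into constraint: lambda * (1/2) = 4
lambda = 8
x = 2, y = 1, z = 1
Minimum value = 16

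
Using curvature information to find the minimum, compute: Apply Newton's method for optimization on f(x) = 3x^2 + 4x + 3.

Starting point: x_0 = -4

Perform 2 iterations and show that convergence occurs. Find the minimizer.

f(x) = 3x^2 + 4x + 3, f'(x) = 6x + (4), f''(x) = 6
Step 1: f'(-4) = -20, x_1 = -4 - -20/6 = -2/3
Step 2: f'(-2/3) = 0, x_2 = -2/3 (converged)
Newton's method converges in 1 step for quadratics.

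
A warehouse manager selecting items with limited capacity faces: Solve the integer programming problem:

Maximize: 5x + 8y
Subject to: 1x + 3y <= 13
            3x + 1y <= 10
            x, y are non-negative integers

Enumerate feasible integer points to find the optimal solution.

Constraint 1: 1x + 3y <= 13
Constraint 2: 3x + 1y <= 10
Feasible x range (need y >= 0): 0 <= x <= min(13/1, 10/3) => x in {0, ..., 3}.
Enumerate feasible integer points row by row (the coefficient of y is 8 > 0, so for each x the largest feasible y gives the best value):
  x = 0: y <= min((13 - 1*0)/3, (10 - 3*0)/1) => y in {0, ..., 4}; best 5*0 + 8*4 = 32
  x = 1: y <= min((13 - 1*1)/3, (10 - 3*1)/1) => y in {0, ..., 4}; best 5*1 + 8*4 = 37
  x = 2: y <= min((13 - 1*2)/3, (10 - 3*2)/1) => y in {0, ..., 3}; best 5*2 + 8*3 = 34
  x = 3: y <= min((13 - 1*3)/3, (10 - 3*3)/1) => y in {0, ..., 1}; best 5*3 + 8*1 = 23
The maximum 5x + 8y = 37 is achieved at x = 1, y = 4.
Check: 1*1 + 3*4 = 13 <= 13 and 3*1 + 1*4 = 7 <= 10.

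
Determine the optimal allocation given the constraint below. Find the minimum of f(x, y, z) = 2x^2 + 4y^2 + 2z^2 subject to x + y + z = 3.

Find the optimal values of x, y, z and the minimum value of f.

Using Lagrange multipliers on f = 2x^2 + 4y^2 + 2z^2 with constraint x + y + z = 3:
Conditions: 2*2*x = lambda, 2*4*y = lambda, 2*2*z = lambda
So x = lambda/4, y = lambda/8, z = lambda/4
Substituting into constraint: lambda * (5/8) = 3
lambda = 24/5
x = 6/5, y = 3/5, z = 6/5
Minimum value = 36/5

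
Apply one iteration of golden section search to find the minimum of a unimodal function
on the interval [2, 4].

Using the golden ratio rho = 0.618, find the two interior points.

Golden section search on [2, 4].
Golden ratio rho = 0.618 (approx).
Interior points:
  x_1 = 2 + (1-0.618)*2 = 2.7640
  x_2 = 2 + 0.618*2 = 3.2360
Compare f(x_1) and f(x_2) to determine which subinterval to keep.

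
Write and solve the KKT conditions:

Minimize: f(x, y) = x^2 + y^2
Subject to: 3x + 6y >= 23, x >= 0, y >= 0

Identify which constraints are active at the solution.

KKT conditions for min x^2 + y^2 s.t. 3x + 6y >= 23, x >= 0, y >= 0:
Stationarity: 2x = mu*3 + mu_x, 2y = mu*6 + mu_y, with mu, mu_x, mu_y >= 0
Complementary slackness: mu*(3x + 6y - 23) = 0, mu_x*x = 0, mu_y*y = 0
(0, 0) is infeasible (3*0 + 6*0 < 23), so if mu = 0 stationarity would force x = mu_x/2 >= 0, y = mu_y/2 >= 0 with mu_x*x = mu_y*y = 0, i.e. x = y = 0: contradiction. Hence mu > 0 and 3x + 6y = 23 is active.
Try x > 0, y > 0 (so mu_x = mu_y = 0): x = 3*mu/2, y = 6*mu/2
Substitute: 3*(3*mu/2) + 6*(6*mu/2) = 23
  mu*45/2 = 23 => mu = 46/45
x* = 23/15 > 0, y* = 46/15 > 0, consistent with mu_x = mu_y = 0.
f is convex and the constraints are linear, so this KKT point is the global minimum.
f* = 529/45
Active constraints: 3x + 6y >= 23 (holds with equality, mu = 46/45 > 0); x >= 0 and y >= 0 are inactive (mu_x = mu_y = 0).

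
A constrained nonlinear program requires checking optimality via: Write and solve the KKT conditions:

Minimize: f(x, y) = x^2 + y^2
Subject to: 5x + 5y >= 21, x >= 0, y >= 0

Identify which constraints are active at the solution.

KKT conditions for min x^2 + y^2 s.t. 5x + 5y >= 21, x >= 0, y >= 0:
Stationarity: 2x = mu*5 + mu_x, 2y = mu*5 + mu_y, with mu, mu_x, mu_y >= 0
Complementary slackness: mu*(5x + 5y - 21) = 0, mu_x*x = 0, mu_y*y = 0
(0, 0) is infeasible (5*0 + 5*0 < 21), so if mu = 0 stationarity would force x = mu_x/2 >= 0, y = mu_y/2 >= 0 with mu_x*x = mu_y*y = 0, i.e. x = y = 0: contradiction. Hence mu > 0 and 5x + 5y = 21 is active.
Try x > 0, y > 0 (so mu_x = mu_y = 0): x = 5*mu/2, y = 5*mu/2
Substitute: 5*(5*mu/2) + 5*(5*mu/2) = 21
  mu*50/2 = 21 => mu = 21/25
x* = 21/10 > 0, y* = 21/10 > 0, consistent with mu_x = mu_y = 0.
f is convex and the constraints are linear, so this KKT point is the global minimum.
f* = 441/50
Active constraints: 5x + 5y >= 21 (holds with equality, mu = 21/25 > 0); x >= 0 and y >= 0 are inactive (mu_x = mu_y = 0).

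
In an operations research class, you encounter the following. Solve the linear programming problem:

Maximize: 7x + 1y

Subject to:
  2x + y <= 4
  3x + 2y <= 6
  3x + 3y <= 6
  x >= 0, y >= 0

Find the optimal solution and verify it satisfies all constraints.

Feasible vertices: (0, 0), (0, 2), (2, 0)
Objective 7x + 1y at each vertex:
  (0, 0): 0
  (0, 2): 2
  (2, 0): 14
Maximum is 14 at (2, 0).
Verify constraints at (x, y) = (2, 0):
  2*2 + 1*0 = 4 <= 4 (active)
  3*2 + 2*0 = 6 <= 6 (active)
  3*2 + 3*0 = 6 <= 6 (active)
  x = 2 >= 0, y = 0 >= 0. All constraints satisfied.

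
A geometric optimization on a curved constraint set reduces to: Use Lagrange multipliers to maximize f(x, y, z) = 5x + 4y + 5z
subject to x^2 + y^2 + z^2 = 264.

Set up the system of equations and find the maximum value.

Lagrange conditions: 5 = 2*lambda*x, 4 = 2*lambda*y, 5 = 2*lambda*z
So x:5 = y:4 = z:5, i.e. x = 5t, y = 4t, z = 5t
Constraint: t^2*(5^2 + 4^2 + 5^2) = 264
  t^2 * 66 = 264  =>  t = sqrt(4)
Maximum = 5*5t + 4*4t + 5*5t = 66*sqrt(4) = 132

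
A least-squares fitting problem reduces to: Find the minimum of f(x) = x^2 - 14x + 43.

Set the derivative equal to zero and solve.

f(x) = x^2 - 14x + 43
f'(x) = 2x + (-14) = 0
x = 14/2 = 7
f(7) = -6
Since f''(x) = 2 > 0, this is a minimum.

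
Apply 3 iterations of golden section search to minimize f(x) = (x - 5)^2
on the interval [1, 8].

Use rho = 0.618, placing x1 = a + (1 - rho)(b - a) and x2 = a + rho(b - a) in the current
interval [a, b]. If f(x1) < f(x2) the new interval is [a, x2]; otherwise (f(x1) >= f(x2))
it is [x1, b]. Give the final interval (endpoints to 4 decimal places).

Golden section search for min of f(x) = (x - 5)^2 on [1, 8].
Each step: x1 = a + (1 - rho)(b - a), x2 = a + rho(b - a); if f(x1) < f(x2) keep [a, x2], otherwise keep [x1, b].
Step 1: [1.0000, 8.0000], x1=3.6740 (f=1.7583), x2=5.3260 (f=0.1063); f(x1) > f(x2) => keep [3.6740, 8.0000]
Step 2: [3.6740, 8.0000], x1=5.3265 (f=0.1066), x2=6.3475 (f=1.8157); f(x1) < f(x2) => keep [3.6740, 6.3475]
Step 3: [3.6740, 6.3475], x1=4.6953 (f=0.0929), x2=5.3262 (f=0.1064); f(x1) < f(x2) => keep [3.6740, 5.3262]
Final interval: [3.6740, 5.3262]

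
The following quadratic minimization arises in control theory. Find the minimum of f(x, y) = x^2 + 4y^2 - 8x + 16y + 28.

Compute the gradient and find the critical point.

f(x,y) = x^2 + 4y^2 - 8x + 16y + 28
df/dx = 2x + (-8) = 0  =>  x = 4
df/dy = 8y + (16) = 0  =>  y = -2
f(4, -2) = 1*(4)^2 + 4*(-2)^2 + -8*(4) + 16*(-2) + 28 = -4
Hessian is diagonal with entries 2, 8 > 0, so this is a minimum.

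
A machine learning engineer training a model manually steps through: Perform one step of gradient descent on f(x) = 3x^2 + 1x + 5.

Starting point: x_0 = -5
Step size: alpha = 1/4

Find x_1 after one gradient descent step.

f(x) = 3x^2 + 1x + 5
f'(x) = 6x + 1
f'(-5) = 6*-5 + (1) = -29
x_1 = x_0 - alpha * f'(x_0) = -5 - 1/4 * -29 = 9/4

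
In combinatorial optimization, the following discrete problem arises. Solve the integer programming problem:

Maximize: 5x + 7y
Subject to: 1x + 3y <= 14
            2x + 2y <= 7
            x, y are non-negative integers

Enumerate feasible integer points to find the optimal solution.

Constraint 1: 1x + 3y <= 14
Constraint 2: 2x + 2y <= 7
Feasible x range (need y >= 0): 0 <= x <= min(14/1, 7/2) => x in {0, ..., 3}.
Enumerate feasible integer points row by row (the coefficient of y is 7 > 0, so for each x the largest feasible y gives the best value):
  x = 0: y <= min((14 - 1*0)/3, (7 - 2*0)/2) => y in {0, ..., 3}; best 5*0 + 7*3 = 21
  x = 1: y <= min((14 - 1*1)/3, (7 - 2*1)/2) => y in {0, ..., 2}; best 5*1 + 7*2 = 19
  x = 2: y <= min((14 - 1*2)/3, (7 - 2*2)/2) => y in {0, ..., 1}; best 5*2 + 7*1 = 17
  x = 3: y <= min((14 - 1*3)/3, (7 - 2*3)/2) => y in {0}; best 5*3 + 7*0 = 15
The maximum 5x + 7y = 21 is achieved at x = 0, y = 3.
Check: 1*0 + 3*3 = 9 <= 14 and 2*0 + 2*3 = 6 <= 7.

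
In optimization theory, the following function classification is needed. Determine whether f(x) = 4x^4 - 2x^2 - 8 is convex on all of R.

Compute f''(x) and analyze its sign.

f(x) = 4x^4 - 2x^2 - 8
f'(x) = 16x^3 + -4x
f''(x) = 48x^2 + -4
f''(0) = -4 < 0, so not convex near x = 0
Therefore, f is not globally convex on R.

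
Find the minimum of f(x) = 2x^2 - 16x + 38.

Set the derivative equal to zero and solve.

f(x) = 2x^2 - 16x + 38
f'(x) = 4x + (-16) = 0
x = 16/4 = 4
f(4) = 6
Since f''(x) = 4 > 0, this is a minimum.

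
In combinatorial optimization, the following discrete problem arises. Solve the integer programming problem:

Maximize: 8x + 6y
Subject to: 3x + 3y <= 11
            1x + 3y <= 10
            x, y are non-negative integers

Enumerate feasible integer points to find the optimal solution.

Constraint 1: 3x + 3y <= 11
Constraint 2: 1x + 3y <= 10
Feasible x range (need y >= 0): 0 <= x <= min(11/3, 10/1) => x in {0, ..., 3}.
Enumerate feasible integer points row by row (the coefficient of y is 6 > 0, so for each x the largest feasible y gives the best value):
  x = 0: y <= min((11 - 3*0)/3, (10 - 1*0)/3) => y in {0, ..., 3}; best 8*0 + 6*3 = 18
  x = 1: y <= min((11 - 3*1)/3, (10 - 1*1)/3) => y in {0, ..., 2}; best 8*1 + 6*2 = 20
  x = 2: y <= min((11 - 3*2)/3, (10 - 1*2)/3) => y in {0, ..., 1}; best 8*2 + 6*1 = 22
  x = 3: y <= min((11 - 3*3)/3, (10 - 1*3)/3) => y in {0}; best 8*3 + 6*0 = 24
The maximum 8x + 6y = 24 is achieved at x = 3, y = 0.
Check: 3*3 + 3*0 = 9 <= 11 and 1*3 + 3*0 = 3 <= 10.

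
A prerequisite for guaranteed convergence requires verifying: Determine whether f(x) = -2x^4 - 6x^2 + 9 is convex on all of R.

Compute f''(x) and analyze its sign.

f(x) = -2x^4 - 6x^2 + 9
f'(x) = -8x^3 + -12x
f''(x) = -24x^2 + -12
f''(x) = -24x^2 + -12 <= -12 < 0 for all x
Therefore, f is concave on R.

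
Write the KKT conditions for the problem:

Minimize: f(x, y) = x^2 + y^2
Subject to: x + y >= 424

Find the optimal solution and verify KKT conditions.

KKT conditions for min x^2 + y^2 s.t. x + y >= 424:
Stationarity: 2x = mu, 2y = mu
So x = y = mu/2.
Complementary slackness: mu*(x + y - 424) = 0
Primal feasibility: x + y >= 424; dual feasibility: mu >= 0
If mu = 0 then x = y = 0, but 0 + 0 < 424 is infeasible, so the constraint is active.
Constraint active: x + y = 2*(mu/2) = 424 => mu = 424
x = y = 212, f = 89888
Verify: stationarity 2*212 = 424 = mu; primal 212 + 212 = 424 >= 424; dual mu = 424 >= 0; complementary slackness 424*(424 - 424) = 0. All KKT conditions hold.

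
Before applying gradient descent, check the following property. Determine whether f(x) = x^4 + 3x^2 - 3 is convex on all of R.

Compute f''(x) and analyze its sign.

f(x) = x^4 + 3x^2 - 3
f'(x) = 4x^3 + 6x
f''(x) = 12x^2 + 6
f''(x) = 12x^2 + 6 >= 6 > 0 for all x
Therefore, f is convex on R.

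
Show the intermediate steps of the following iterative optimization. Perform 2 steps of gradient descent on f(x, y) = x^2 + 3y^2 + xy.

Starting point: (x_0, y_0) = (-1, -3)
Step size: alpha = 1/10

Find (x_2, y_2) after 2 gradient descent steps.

f(x,y) = x^2 + 3y^2 + xy
grad_x = 2x + 1y, grad_y = 6y + 1x
Step 1: grad = (-5, -19), (-1/2, -11/10)
Step 2: grad = (-21/10, -71/10), (-29/100, -39/100)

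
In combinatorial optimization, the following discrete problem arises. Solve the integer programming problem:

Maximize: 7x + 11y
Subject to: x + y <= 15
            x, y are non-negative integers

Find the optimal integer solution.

Objective: 7x + 11y, constraint: x + y <= 15
Coefficient of y is 11 > coefficient of x is 7, so allocate the entire budget to y.
Optimal: x = 0, y = 15, value = 165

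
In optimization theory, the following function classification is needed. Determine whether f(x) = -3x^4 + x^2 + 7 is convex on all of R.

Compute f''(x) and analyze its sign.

f(x) = -3x^4 + x^2 + 7
f'(x) = -12x^3 + 2x
f''(x) = -36x^2 + 2
f''(x) = -36x^2 + 2 -> -inf as |x| -> inf
Therefore, f is not globally convex on R.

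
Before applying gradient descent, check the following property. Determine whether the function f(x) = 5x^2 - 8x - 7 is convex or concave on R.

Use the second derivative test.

f(x) = 5x^2 - 8x - 7
f'(x) = 10x - 8
f''(x) = 10
Since f''(x) = 10 > 0 for all x, f is convex on R.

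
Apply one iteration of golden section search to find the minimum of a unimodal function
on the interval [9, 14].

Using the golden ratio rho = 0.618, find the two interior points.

Golden section search on [9, 14].
Golden ratio rho = 0.618 (approx).
Interior points:
  x_1 = 9 + (1-0.618)*5 = 10.9100
  x_2 = 9 + 0.618*5 = 12.0900
Compare f(x_1) and f(x_2) to determine which subinterval to keep.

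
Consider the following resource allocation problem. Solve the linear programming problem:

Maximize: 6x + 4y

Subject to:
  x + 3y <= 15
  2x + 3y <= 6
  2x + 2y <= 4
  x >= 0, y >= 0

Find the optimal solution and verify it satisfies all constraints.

Feasible vertices: (0, 0), (0, 2), (2, 0)
Objective 6x + 4y at each vertex:
  (0, 0): 0
  (0, 2): 8
  (2, 0): 12
Maximum is 12 at (2, 0).
Verify constraints at (x, y) = (2, 0):
  1*2 + 3*0 = 2 <= 15
  2*2 + 3*0 = 4 <= 6
  2*2 + 2*0 = 4 <= 4 (active)
  x = 2 >= 0, y = 0 >= 0. All constraints satisfied.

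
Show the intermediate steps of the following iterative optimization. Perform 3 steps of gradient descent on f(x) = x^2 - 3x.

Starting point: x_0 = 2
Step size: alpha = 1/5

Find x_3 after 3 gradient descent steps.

f(x) = x^2 - 3x, f'(x) = 2x + (-3)
Step 1: f'(2) = 1, x_1 = 2 - 1/5 * 1 = 9/5
Step 2: f'(9/5) = 3/5, x_2 = 9/5 - 1/5 * 3/5 = 42/25
Step 3: f'(42/25) = 9/25, x_3 = 42/25 - 1/5 * 9/25 = 201/125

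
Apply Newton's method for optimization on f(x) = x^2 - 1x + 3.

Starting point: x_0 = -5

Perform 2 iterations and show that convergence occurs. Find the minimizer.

f(x) = x^2 - 1x + 3, f'(x) = 2x + (-1), f''(x) = 2
Step 1: f'(-5) = -11, x_1 = -5 - -11/2 = 1/2
Step 2: f'(1/2) = 0, x_2 = 1/2 (converged)
Newton's method converges in 1 step for quadratics.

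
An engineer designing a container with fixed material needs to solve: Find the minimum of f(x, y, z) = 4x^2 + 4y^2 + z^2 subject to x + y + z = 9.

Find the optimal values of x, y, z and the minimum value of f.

Using Lagrange multipliers on f = 4x^2 + 4y^2 + z^2 with constraint x + y + z = 9:
Conditions: 2*4*x = lambda, 2*4*y = lambda, 2*1*z = lambda
So x = lambda/8, y = lambda/8, z = lambda/2
Substituting into constraint: lambda * (3/4) = 9
lambda = 12
x = 3/2, y = 3/2, z = 6
Minimum value = 54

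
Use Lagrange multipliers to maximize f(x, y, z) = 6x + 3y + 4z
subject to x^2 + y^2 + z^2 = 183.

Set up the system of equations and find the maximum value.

Lagrange conditions: 6 = 2*lambda*x, 3 = 2*lambda*y, 4 = 2*lambda*z
So x:6 = y:3 = z:4, i.e. x = 6t, y = 3t, z = 4t
Constraint: t^2*(6^2 + 3^2 + 4^2) = 183
  t^2 * 61 = 183  =>  t = sqrt(3)
Maximum = 6*6t + 3*3t + 4*4t = 61*sqrt(3) = sqrt(11163)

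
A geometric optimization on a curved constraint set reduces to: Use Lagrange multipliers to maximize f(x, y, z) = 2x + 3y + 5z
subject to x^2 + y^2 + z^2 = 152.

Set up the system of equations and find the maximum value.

Lagrange conditions: 2 = 2*lambda*x, 3 = 2*lambda*y, 5 = 2*lambda*z
So x:2 = y:3 = z:5, i.e. x = 2t, y = 3t, z = 5t
Constraint: t^2*(2^2 + 3^2 + 5^2) = 152
  t^2 * 38 = 152  =>  t = sqrt(4)
Maximum = 2*2t + 3*3t + 5*5t = 38*sqrt(4) = 76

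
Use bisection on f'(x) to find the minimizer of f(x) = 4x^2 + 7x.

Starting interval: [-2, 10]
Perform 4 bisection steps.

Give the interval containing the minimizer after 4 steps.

Finding critical point of f(x) = 4x^2 + 7x using bisection on f'(x) = 8x + 7.
f'(x) = 0 when x = -7/8.
Starting interval: [-2, 10]
Step 1: mid = 4, f'(mid) = 39, new interval = [-2, 4]
Step 2: mid = 1, f'(mid) = 15, new interval = [-2, 1]
Step 3: mid = -1/2, f'(mid) = 3, new interval = [-2, -1/2]
Step 4: mid = -5/4, f'(mid) = -3, new interval = [-5/4, -1/2]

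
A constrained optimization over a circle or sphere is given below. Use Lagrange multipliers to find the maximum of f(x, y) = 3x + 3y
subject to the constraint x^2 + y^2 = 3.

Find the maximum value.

Set up Lagrange conditions: grad f = lambda * grad g
  3 = 2*lambda*x
  3 = 2*lambda*y
From these: x/y = 3/3, so x = 3t, y = 3t for some t.
Substitute into constraint: (3t)^2 + (3t)^2 = 3
  t^2 * 18 = 3
  t = sqrt(3/18)
Maximum = 3*x + 3*y = (3^2 + 3^2)*t = 18 * sqrt(3/18) = sqrt(54)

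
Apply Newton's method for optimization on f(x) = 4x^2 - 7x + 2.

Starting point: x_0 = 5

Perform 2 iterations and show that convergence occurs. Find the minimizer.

f(x) = 4x^2 - 7x + 2, f'(x) = 8x + (-7), f''(x) = 8
Step 1: f'(5) = 33, x_1 = 5 - 33/8 = 7/8
Step 2: f'(7/8) = 0, x_2 = 7/8 (converged)
Newton's method converges in 1 step for quadratics.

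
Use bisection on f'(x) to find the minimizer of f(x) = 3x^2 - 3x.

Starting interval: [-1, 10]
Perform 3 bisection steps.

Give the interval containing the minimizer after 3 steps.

Finding critical point of f(x) = 3x^2 - 3x using bisection on f'(x) = 6x + -3.
f'(x) = 0 when x = 1/2.
Starting interval: [-1, 10]
Step 1: mid = 9/2, f'(mid) = 24, new interval = [-1, 9/2]
Step 2: mid = 7/4, f'(mid) = 15/2, new interval = [-1, 7/4]
Step 3: mid = 3/8, f'(mid) = -3/4, new interval = [3/8, 7/4]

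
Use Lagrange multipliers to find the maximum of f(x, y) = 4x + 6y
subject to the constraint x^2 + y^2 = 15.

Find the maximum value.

Set up Lagrange conditions: grad f = lambda * grad g
  4 = 2*lambda*x
  6 = 2*lambda*y
From these: x/y = 4/6, so x = 4t, y = 6t for some t.
Substitute into constraint: (4t)^2 + (6t)^2 = 15
  t^2 * 52 = 15
  t = sqrt(15/52)
Maximum = 4*x + 6*y = (4^2 + 6^2)*t = 52 * sqrt(15/52) = sqrt(780)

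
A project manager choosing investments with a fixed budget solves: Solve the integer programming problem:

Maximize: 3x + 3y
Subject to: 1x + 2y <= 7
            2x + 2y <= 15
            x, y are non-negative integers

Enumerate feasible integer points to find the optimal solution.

Constraint 1: 1x + 2y <= 7
Constraint 2: 2x + 2y <= 15
Feasible x range (need y >= 0): 0 <= x <= min(7/1, 15/2) => x in {0, ..., 7}.
Enumerate feasible integer points row by row (the coefficient of y is 3 > 0, so for each x the largest feasible y gives the best value):
  x = 0: y <= min((7 - 1*0)/2, (15 - 2*0)/2) => y in {0, ..., 3}; best 3*0 + 3*3 = 9
  x = 1: y <= min((7 - 1*1)/2, (15 - 2*1)/2) => y in {0, ..., 3}; best 3*1 + 3*3 = 12
  x = 2: y <= min((7 - 1*2)/2, (15 - 2*2)/2) => y in {0, ..., 2}; best 3*2 + 3*2 = 12
  x = 3: y <= min((7 - 1*3)/2, (15 - 2*3)/2) => y in {0, ..., 2}; best 3*3 + 3*2 = 15
  x = 4: y <= min((7 - 1*4)/2, (15 - 2*4)/2) => y in {0, ..., 1}; best 3*4 + 3*1 = 15
  x = 5: y <= min((7 - 1*5)/2, (15 - 2*5)/2) => y in {0, ..., 1}; best 3*5 + 3*1 = 18
  x = 6: y <= min((7 - 1*6)/2, (15 - 2*6)/2) => y in {0}; best 3*6 + 3*0 = 18
  x = 7: y <= min((7 - 1*7)/2, (15 - 2*7)/2) => y in {0}; best 3*7 + 3*0 = 21
The maximum 3x + 3y = 21 is achieved at x = 7, y = 0.
Check: 1*7 + 2*0 = 7 <= 7 and 2*7 + 2*0 = 14 <= 15.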